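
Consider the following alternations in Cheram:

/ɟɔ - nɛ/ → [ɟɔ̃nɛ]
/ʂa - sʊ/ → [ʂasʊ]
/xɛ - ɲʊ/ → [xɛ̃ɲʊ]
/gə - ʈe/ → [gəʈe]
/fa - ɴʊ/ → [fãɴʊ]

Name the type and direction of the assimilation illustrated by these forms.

regressive nasality assimilation (vowel nasalisation)

The vowel /ɔ/ surfaces as nasalised [ɔ̃] next to the following nasal /n/ — it has acquired the [+nasal] feature of its neighbour.
The other forms show the same pattern: /ɛ/ → [ɛ̃] before /ɲ/; /a/ → [ã] before /ɴ/ — each time a vowel is nasalised next to a following nasal.
No change occurs in [ʂasʊ], [gəʈe] because the vowel at the boundary is adjacent to an oral consonant, not a nasal (/a/ next to /s/; /ə/ next to /ʈ/).
Because the conditioning nasal is to the right of the vowel that changes, the process is regressive (anticipatory).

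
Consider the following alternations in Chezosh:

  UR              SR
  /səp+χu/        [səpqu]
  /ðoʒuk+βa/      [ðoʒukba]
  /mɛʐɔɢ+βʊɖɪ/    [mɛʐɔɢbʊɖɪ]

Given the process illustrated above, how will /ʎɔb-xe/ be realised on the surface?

The data show progressive manner assimilation: /χ/ → [q] after /p/; /β/ → [b] after /k/; /β/ → [b] after /ɢ/. In each pair only manner changes, matching the preceding consonant, while place and voice stay constant.
/x/ is a voiceless velar fricative. The preceding trigger /b/ is a stop, so /x/ must become a stop as well.
The voiceless velar stop is [k], so /x/ → [k].

[ʎɔbke]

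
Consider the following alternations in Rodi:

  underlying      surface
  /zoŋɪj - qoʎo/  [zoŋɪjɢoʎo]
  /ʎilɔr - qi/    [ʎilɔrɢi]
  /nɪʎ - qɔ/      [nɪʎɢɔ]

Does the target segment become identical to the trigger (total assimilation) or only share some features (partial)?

partial assimilation

Underlying /q/ is realised as [ɢ] next to /j/; /j/ itself does not change.
/q/ is voiceless while /j/ is voiced; the output [ɢ] is voiced, matching the trigger — so the feature that spreads is voicing.
Place and manner are unchanged, so the assimilation is partial, not total.
Checking the remaining alternations: /q/ → [ɢ] after /r/ (voiceless → voiced, matching voiced); /q/ → [ɢ] after /ʎ/ (voiceless → voiced, matching voiced) — only voicing changes, and always toward the preceding segment.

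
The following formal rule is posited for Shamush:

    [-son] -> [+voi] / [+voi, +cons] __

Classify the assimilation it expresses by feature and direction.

The structural change is [+voi], and the conditioning segment [+voi, +cons] (a voiced consonant) is itself voiced, so the target comes to share the voicing of its neighbour — voicing assimilation.
The conditioning segment sits to the left of the focus bar, meaning the trigger precedes the segment that changes — progressive assimilation.

progressive voicing assimilation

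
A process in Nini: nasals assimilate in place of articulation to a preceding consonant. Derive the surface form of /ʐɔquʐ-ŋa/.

[ʐɔquʐɳa]

/ŋ/ is a voiced velar nasal. The preceding trigger /ʐ/ is retroflex, so /ŋ/ must become retroflex as well.
A voiced retroflex nasal is [ɳ], so the surface segment is [ɳ].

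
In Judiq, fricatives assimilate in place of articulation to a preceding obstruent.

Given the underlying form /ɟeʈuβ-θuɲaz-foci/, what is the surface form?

/θ/ is a voiceless dental fricative. The preceding trigger /β/ is bilabial, so /θ/ must become bilabial as well.
Changing only its place to bilabial gives [ɸ] — the voiceless bilabial fricative.
The same rule applies at the second boundary: /f/ → [s] next to /z/.

[ɟeʈuβɸuɲazsoci]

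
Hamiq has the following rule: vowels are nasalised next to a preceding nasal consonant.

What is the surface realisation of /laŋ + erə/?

/e/ sits next to the nasal /ŋ/ and is therefore nasalised to [ẽ].

[laŋẽrə]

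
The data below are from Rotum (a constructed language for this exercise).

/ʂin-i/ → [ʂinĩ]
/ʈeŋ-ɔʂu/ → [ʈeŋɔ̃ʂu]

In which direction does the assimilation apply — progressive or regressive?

The vowel /i/ surfaces as nasalised [ĩ] next to the preceding nasal /n/ — it has acquired the [+nasal] feature of its neighbour.
The other form shows the same pattern: /ɔ/ → [ɔ̃] after /ŋ/ — each time a vowel is nasalised next to a preceding nasal.
Because the conditioning nasal is to the left of the vowel that changes, the process is progressive (perseverative).

progressive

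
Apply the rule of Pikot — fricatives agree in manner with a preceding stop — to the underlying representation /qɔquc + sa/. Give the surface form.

/s/ is a voiceless alveolar fricative. The preceding trigger /c/ is a stop, so /s/ must become a stop as well.
Changing only its manner to stop gives [t] — the voiceless alveolar stop.

[qɔqucta]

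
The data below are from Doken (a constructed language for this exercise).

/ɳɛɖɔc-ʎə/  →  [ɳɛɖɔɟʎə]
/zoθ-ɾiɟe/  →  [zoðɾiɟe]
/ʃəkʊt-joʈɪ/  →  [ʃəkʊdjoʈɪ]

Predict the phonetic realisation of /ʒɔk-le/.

[ʒɔgle]

The data show regressive voicing assimilation: /c/ → [ɟ] before /ʎ/; /θ/ → [ð] before /ɾ/; /t/ → [d] before /j/. In each pair only voicing changes, matching the following consonant, while place and manner stay constant.
The rule targets /k/ (voiceless velar stop), which sits before the trigger /l/ (voiced).
A voiced velar stop is [g], so the surface segment is [g].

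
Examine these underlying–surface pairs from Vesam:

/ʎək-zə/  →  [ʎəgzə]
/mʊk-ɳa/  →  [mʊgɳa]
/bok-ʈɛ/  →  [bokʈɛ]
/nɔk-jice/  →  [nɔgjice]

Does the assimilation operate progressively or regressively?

regressive

The segment that alternates is /k/, which surfaces as [g] when adjacent to /z/.
The change voiceless → voiced matches the voicing of the following /z/, identifying this as voicing assimilation.
The same holds elsewhere in the data: /k/ → [g] before /ɳ/ (voiceless → voiced, matching voiced); /k/ → [g] before /j/ (voiceless → voiced, matching voiced) — only voicing changes, and always toward the following segment.
No alternation appears in [bokʈɛ]: there the adjacent consonants already agree in voicing (/k/ and /ʈ/ are both voiceless), so this form is consistent with the same rule.
The trigger is the following segment, so the direction is regressive (anticipatory).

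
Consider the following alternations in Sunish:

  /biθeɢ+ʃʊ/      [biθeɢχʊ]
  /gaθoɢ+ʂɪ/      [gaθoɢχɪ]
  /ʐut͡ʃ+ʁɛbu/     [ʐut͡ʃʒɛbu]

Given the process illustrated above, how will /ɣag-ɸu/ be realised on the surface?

[ɣagxu]

The data show progressive place assimilation: /ʃ/ → [χ] after /ɢ/; /ʂ/ → [χ] after /ɢ/; /ʁ/ → [ʒ] after /t͡ʃ/. In each pair only place changes, matching the preceding consonant, while manner and voice stay constant.
The rule targets /ɸ/ (voiceless bilabial fricative), which sits after the trigger /g/ (velar).
The voiceless velar fricative is [x], so /ɸ/ → [x].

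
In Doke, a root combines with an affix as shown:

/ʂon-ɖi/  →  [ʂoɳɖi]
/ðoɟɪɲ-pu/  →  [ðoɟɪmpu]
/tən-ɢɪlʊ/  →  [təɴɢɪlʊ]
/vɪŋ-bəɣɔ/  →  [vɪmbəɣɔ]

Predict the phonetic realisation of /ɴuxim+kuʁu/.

[ɴuxiŋkuʁu]

The data show regressive place assimilation: /n/ → [ɳ] before /ɖ/; /ɲ/ → [m] before /p/; /n/ → [ɴ] before /ɢ/; /ŋ/ → [m] before /b/. In each pair only place changes, matching the following consonant, while manner and voice stay constant.
The rule targets /m/ (voiced bilabial nasal), which sits before the trigger /k/ (velar).
The voiced velar nasal is [ŋ], so /m/ → [ŋ].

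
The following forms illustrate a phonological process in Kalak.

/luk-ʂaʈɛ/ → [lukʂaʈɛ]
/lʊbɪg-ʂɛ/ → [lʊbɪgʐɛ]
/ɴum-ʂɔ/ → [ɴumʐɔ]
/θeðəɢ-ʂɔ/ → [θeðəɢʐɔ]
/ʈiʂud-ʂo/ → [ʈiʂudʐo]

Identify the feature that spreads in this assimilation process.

The segment that alternates is /ʂ/, which surfaces as [ʐ] when adjacent to /g/.
The change voiceless → voiced matches the voicing of the preceding /g/, identifying this as voicing assimilation.
The same holds elsewhere in the data: /ʂ/ → [ʐ] after /m/ (voiceless → voiced, matching voiced); /ʂ/ → [ʐ] after /ɢ/ (voiceless → voiced, matching voiced); /ʂ/ → [ʐ] after /d/ (voiceless → voiced, matching voiced) — only voicing changes, and always toward the preceding segment.
No alternation appears in [lukʂaʈɛ]: there the adjacent consonants already agree in voicing (/ʂ/ and /k/ are both voiceless), so this form is consistent with the same rule.

voicing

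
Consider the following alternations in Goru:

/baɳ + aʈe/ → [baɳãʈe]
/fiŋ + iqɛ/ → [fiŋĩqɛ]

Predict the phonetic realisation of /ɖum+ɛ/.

The data show progressive nasality assimilation (vowel nasalisation): /a/ → [ã] after /ɳ/; /i/ → [ĩ] after /ŋ/ — a vowel is nasalised by an immediately preceding nasal consonant.
/ɛ/ sits next to the nasal /m/ and is therefore nasalised to [ɛ̃].

[ɖumɛ̃]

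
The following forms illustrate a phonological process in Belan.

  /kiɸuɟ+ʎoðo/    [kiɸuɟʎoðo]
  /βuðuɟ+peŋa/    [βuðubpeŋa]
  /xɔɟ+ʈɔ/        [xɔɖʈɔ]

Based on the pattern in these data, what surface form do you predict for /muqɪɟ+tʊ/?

[muqɪdtʊ]

The data show regressive place assimilation: /ɟ/ → [b] before /p/; /ɟ/ → [ɖ] before /ʈ/. In each pair only place changes, matching the following consonant, while manner and voice stay constant.
No alternation appears in [kiɸuɟʎoðo]: there the adjacent consonants already agree in place (/ɟ/ and /ʎ/ are both palatal), so this form is consistent with the same rule.
The rule targets /ɟ/ (voiced palatal stop), which sits before the trigger /t/ (alveolar).
Changing only its place to alveolar gives [d] — the voiced alveolar stop.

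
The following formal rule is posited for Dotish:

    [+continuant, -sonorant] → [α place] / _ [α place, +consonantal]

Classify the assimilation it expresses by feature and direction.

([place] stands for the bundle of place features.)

regressive place assimilation

The shared variable α links the value of the place features (abbreviated [place]) on the target to the same value on the neighbouring segment, so place is the feature that assimilates.
The conditioning segment sits to the right of the focus bar, meaning the trigger follows the segment that changes — regressive assimilation.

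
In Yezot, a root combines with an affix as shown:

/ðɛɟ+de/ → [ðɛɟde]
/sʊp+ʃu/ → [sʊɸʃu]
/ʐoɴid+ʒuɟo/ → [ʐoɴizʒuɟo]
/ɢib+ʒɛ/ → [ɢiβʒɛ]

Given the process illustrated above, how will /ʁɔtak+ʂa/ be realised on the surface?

The data show regressive manner assimilation: /p/ → [ɸ] before /ʃ/; /d/ → [z] before /ʒ/; /b/ → [β] before /ʒ/. In each pair only manner changes, matching the following consonant, while place and voice stay constant.
Nothing changes in [ðɛɟde]: there the adjacent consonants already agree in manner (/ɟ/ and /d/ are both stops), so this form is consistent with the same rule.
The rule targets /k/ (voiceless velar stop), which sits before the trigger /ʂ/ (fricative).
A voiceless velar fricative is [x], so the surface segment is [x].

[ʁɔtaxʂa]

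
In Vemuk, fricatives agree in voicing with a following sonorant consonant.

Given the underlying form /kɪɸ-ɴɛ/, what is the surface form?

[kɪβɴɛ]

The rule targets /ɸ/ (voiceless bilabial fricative), which sits before the trigger /ɴ/ (voiced).
A voiced bilabial fricative is [β], so the surface segment is [β].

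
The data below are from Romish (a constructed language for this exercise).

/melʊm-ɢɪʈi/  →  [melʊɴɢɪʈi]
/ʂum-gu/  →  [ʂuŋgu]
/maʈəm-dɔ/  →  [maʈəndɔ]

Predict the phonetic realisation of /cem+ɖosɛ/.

[ceɳɖosɛ]

The data show regressive place assimilation: /m/ → [ɴ] before /ɢ/; /m/ → [ŋ] before /g/; /m/ → [n] before /d/. In each pair only place changes, matching the following consonant, while manner and voice stay constant.
The rule targets /m/ (voiced bilabial nasal), which sits before the trigger /ɖ/ (retroflex).
Changing only its place to retroflex gives [ɳ] — the voiced retroflex nasal.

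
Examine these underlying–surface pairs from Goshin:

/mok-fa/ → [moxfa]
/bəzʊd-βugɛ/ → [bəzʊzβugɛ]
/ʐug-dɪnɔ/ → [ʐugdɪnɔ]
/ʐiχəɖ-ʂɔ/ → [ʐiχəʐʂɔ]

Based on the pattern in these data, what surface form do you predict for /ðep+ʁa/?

The data show regressive manner assimilation: /k/ → [x] before /f/; /d/ → [z] before /β/; /ɖ/ → [ʐ] before /ʂ/. In each pair only manner changes, matching the following consonant, while place and voice stay constant.
Nothing changes in [ʐugdɪnɔ]: there the adjacent consonants already agree in manner (/g/ and /d/ are both stops), so this form is consistent with the same rule.
The rule targets /p/ (voiceless bilabial stop), which sits before the trigger /ʁ/ (fricative).
The voiceless bilabial fricative is [ɸ], so /p/ → [ɸ].

[ðeɸʁa]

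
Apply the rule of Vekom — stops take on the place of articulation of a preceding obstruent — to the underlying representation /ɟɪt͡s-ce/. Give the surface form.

The rule targets /c/ (voiceless palatal stop), which sits after the trigger /t͡s/ (alveolar).
Changing only its place to alveolar gives [t] — the voiceless alveolar stop.

[ɟɪt͡ste]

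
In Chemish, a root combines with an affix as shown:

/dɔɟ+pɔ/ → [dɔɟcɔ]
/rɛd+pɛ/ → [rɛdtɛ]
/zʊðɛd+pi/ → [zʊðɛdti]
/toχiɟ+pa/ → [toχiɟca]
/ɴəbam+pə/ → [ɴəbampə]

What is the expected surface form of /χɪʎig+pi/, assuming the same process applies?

The data show progressive place assimilation: /p/ → [c] after /ɟ/; /p/ → [t] after /d/. In each pair only place changes, matching the preceding consonant, while manner and voice stay constant.
Nothing changes in [ɴəbampə]: there the adjacent consonants already agree in place (/p/ and /m/ are both bilabial), so this form is consistent with the same rule.
/p/ is a voiceless bilabial stop. The preceding trigger /g/ is velar, so /p/ must become velar as well.
The voiceless velar stop is [k], so /p/ → [k].

[χɪʎigki]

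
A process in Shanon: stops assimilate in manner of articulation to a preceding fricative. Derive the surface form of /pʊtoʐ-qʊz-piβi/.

/q/ is a voiceless uvular stop. The preceding trigger /ʐ/ is a fricative, so /q/ must become a fricative as well.
The voiceless uvular fricative is [χ], so /q/ → [χ].
At the second juncture, /p/ likewise becomes [ɸ] adjacent to /z/.

[pʊtoʐχʊzɸiβi]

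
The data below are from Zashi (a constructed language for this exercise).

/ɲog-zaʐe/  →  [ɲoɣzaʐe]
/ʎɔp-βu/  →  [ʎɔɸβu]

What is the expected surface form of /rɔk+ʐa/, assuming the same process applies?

[rɔxʐa]

The data show regressive manner assimilation: /g/ → [ɣ] before /z/; /p/ → [ɸ] before /β/. In each pair only manner changes, matching the following consonant, while place and voice stay constant.
The rule targets /k/ (voiceless velar stop), which sits before the trigger /ʐ/ (fricative).
The voiceless velar fricative is [x], so /k/ → [x].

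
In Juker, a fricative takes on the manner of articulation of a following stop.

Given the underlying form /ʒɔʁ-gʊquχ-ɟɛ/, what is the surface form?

[ʒɔɢgʊquqɟɛ]

The rule targets /ʁ/ (voiced uvular fricative), which sits before the trigger /g/ (stop).
A voiced uvular stop is [ɢ], so the surface segment is [ɢ].
The same rule applies at the second boundary: /χ/ → [q] next to /ɟ/.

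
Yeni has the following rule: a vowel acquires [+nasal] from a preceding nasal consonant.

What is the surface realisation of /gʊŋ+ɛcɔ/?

/ɛ/ sits next to the nasal /ŋ/ and is therefore nasalised to [ɛ̃].

[gʊŋɛ̃cɔ]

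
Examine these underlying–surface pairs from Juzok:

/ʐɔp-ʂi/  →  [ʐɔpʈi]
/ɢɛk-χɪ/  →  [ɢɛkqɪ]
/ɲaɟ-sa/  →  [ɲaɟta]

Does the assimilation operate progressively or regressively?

Underlying /ʂ/ is realised as [ʈ] next to /p/; /p/ itself does not change.
The change fricative → stop matches the manner of the preceding /p/, identifying this as manner assimilation.
Checking the remaining alternations: /χ/ → [q] after /k/ (fricative → stop, matching a stop); /s/ → [t] after /ɟ/ (fricative → stop, matching a stop) — only manner changes, and always toward the preceding segment.
The trigger is the preceding segment, so the direction is progressive (perseverative).

progressive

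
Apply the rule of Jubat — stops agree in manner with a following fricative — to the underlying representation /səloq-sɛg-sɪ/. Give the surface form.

The rule targets /q/ (voiceless uvular stop), which sits before the trigger /s/ (fricative).
Changing only its manner to fricative gives [χ] — the voiceless uvular fricative.
The same rule applies at the second boundary: /g/ → [ɣ] next to /s/.

[səloχsɛɣsɪ]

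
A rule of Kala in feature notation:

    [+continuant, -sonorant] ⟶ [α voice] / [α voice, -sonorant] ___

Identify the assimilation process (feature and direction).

progressive voicing assimilation

The shared variable α links the value of [voice] on the target to the same value on the neighbouring segment, so voicing is the feature that assimilates.
The conditioning segment sits to the left of the focus bar, meaning the trigger precedes the segment that changes — progressive assimilation.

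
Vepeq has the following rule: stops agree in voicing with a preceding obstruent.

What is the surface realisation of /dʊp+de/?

[dʊpte]

/d/ is a voiced alveolar stop. The preceding trigger /p/ is voiceless, so /d/ must become voiceless as well.
The voiceless alveolar stop is [t], so /d/ → [t].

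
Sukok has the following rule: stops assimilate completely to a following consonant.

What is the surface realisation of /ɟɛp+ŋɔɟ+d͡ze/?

/p/ is the segment targeted by the rule; it sits immediately before /ŋ/, so it assimilates completely and surfaces as [ŋ].
The same rule applies at the second boundary: /ɟ/ → [d͡z] next to /d͡z/.

[ɟɛŋŋɔd͡zd͡ze]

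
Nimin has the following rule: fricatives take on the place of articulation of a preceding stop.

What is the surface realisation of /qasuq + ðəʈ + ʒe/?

/ð/ is a voiced dental fricative. The preceding trigger /q/ is uvular, so /ð/ must become uvular as well.
A voiced uvular fricative is [ʁ], so the surface segment is [ʁ].
The same rule applies at the second boundary: /ʒ/ → [ʐ] next to /ʈ/.

[qasuqʁəʈʐe]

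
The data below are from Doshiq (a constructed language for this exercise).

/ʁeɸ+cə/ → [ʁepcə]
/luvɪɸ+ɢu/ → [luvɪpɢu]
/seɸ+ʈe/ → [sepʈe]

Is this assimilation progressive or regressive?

regressive

Comparing underlying and surface forms, /ɸ/ → [p] is the alternation; the neighbouring /c/ is constant.
The change fricative → stop matches the manner of the following /c/, identifying this as manner assimilation.
Checking the remaining alternations: /ɸ/ → [p] before /ɢ/ (fricative → stop, matching a stop); /ɸ/ → [p] before /ʈ/ (fricative → stop, matching a stop) — only manner changes, and always toward the following segment.
Since the segment that changes precedes the conditioning segment, the assimilation is regressive.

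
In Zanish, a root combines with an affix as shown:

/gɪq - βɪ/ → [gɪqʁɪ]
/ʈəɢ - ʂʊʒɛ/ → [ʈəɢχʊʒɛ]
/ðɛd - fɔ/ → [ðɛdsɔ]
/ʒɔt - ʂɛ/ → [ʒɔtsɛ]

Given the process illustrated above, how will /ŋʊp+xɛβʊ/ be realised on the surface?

The data show progressive place assimilation: /β/ → [ʁ] after /q/; /ʂ/ → [χ] after /ɢ/; /f/ → [s] after /d/; /ʂ/ → [s] after /t/. In each pair only place changes, matching the preceding consonant, while manner and voice stay constant.
The rule targets /x/ (voiceless velar fricative), which sits after the trigger /p/ (bilabial).
Changing only its place to bilabial gives [ɸ] — the voiceless bilabial fricative.

[ŋʊpɸɛβʊ]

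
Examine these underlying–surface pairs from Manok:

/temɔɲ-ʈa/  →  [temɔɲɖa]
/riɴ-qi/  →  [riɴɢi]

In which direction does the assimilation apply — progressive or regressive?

Comparing underlying and surface forms, /ʈ/ → [ɖ] is the alternation; the neighbouring /ɲ/ is constant.
/ʈ/ is voiceless while /ɲ/ is voiced; the output [ɖ] is voiced, matching the trigger — so the feature that spreads is voicing.
Checking the remaining alternation: /q/ → [ɢ] after /ɴ/ (voiceless → voiced, matching voiced) — only voicing changes, and always toward the preceding segment.
Since the segment that changes follows the conditioning segment, the assimilation is progressive.

progressive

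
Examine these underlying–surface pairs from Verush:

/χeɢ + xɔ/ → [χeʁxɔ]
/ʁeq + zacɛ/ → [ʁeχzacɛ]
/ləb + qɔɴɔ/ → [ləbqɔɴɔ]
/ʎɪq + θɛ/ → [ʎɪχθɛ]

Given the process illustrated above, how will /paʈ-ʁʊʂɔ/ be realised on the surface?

[paʂʁʊʂɔ]

The data show regressive manner assimilation: /ɢ/ → [ʁ] before /x/; /q/ → [χ] before /z/; /q/ → [χ] before /θ/. In each pair only manner changes, matching the following consonant, while place and voice stay constant.
No alternation appears in [ləbqɔɴɔ]: there the adjacent consonants already agree in manner (/b/ and /q/ are both stops), so this form is consistent with the same rule.
/ʈ/ is a voiceless retroflex stop. The following trigger /ʁ/ is a fricative, so /ʈ/ must become a fricative as well.
The voiceless retroflex fricative is [ʂ], so /ʈ/ → [ʂ].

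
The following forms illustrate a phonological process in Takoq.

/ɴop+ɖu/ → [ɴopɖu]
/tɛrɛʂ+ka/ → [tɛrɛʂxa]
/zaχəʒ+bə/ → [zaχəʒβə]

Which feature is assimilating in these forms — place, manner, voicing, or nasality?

manner

Underlying /k/ is realised as [x] next to /ʂ/; /ʂ/ itself does not change.
/k/ is a stop while /ʂ/ is a fricative; the output [x] is a fricative, matching the trigger — so the feature that spreads is manner.
The same holds elsewhere in the data: /b/ → [β] after /ʒ/ (stop → fricative, matching a fricative) — only manner changes, and always toward the preceding segment.
No alternation appears in [ɴopɖu]: there the adjacent consonants already agree in manner (/ɖ/ and /p/ are both stops), so this form is consistent with the same rule.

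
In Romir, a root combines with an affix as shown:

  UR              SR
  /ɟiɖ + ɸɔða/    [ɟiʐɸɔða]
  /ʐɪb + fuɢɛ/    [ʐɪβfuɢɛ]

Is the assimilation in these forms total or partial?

Underlying /ɖ/ is realised as [ʐ] next to /ɸ/; /ɸ/ itself does not change.
/ɖ/ is a stop while /ɸ/ is a fricative; the output [ʐ] is a fricative, matching the trigger — so the feature that spreads is manner.
Place and voice are unchanged, so the assimilation is partial, not total.
The other alternating form patterns the same way: /b/ → [β] before /f/ (stop → fricative, matching a fricative) — only manner changes, and always toward the following segment.

partial assimilation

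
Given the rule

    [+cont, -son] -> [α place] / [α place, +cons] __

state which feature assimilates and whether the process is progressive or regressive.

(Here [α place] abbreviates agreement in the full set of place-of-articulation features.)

progressive place assimilation

The rule copies the place features (abbreviated [place]) from the environment onto the target, so the assimilating feature is place.
Since the environment is written before the underscore, the trigger precedes the target; the direction is progressive.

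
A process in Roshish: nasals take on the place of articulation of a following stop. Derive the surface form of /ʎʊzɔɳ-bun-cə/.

[ʎʊzɔmbuɲcə]

The rule targets /ɳ/ (voiced retroflex nasal), which sits before the trigger /b/ (bilabial).
The voiced bilabial nasal is [m], so /ɳ/ → [m].
The same rule applies at the second boundary: /n/ → [ɲ] next to /c/.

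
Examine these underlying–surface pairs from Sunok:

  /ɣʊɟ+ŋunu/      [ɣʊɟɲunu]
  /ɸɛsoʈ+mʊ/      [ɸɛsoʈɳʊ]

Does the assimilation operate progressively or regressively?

progressive

The segment that alternates is /ŋ/, which surfaces as [ɲ] when adjacent to /ɟ/.
/ŋ/ is velar while /ɟ/ is palatal; the output [ɲ] is palatal, matching the trigger — so the feature that spreads is place.
The other alternating form patterns the same way: /m/ → [ɳ] after /ʈ/ (bilabial → retroflex, matching retroflex) — only place changes, and always toward the preceding segment.
Since the segment that changes follows the conditioning segment, the assimilation is progressive.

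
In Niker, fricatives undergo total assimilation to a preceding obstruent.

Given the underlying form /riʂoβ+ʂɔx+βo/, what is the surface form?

/ʂ/ is the segment targeted by the rule; it sits immediately after /β/, so it assimilates completely and surfaces as [β].
At the second juncture, /β/ likewise becomes [x] adjacent to /x/.

[riʂoββɔxxo]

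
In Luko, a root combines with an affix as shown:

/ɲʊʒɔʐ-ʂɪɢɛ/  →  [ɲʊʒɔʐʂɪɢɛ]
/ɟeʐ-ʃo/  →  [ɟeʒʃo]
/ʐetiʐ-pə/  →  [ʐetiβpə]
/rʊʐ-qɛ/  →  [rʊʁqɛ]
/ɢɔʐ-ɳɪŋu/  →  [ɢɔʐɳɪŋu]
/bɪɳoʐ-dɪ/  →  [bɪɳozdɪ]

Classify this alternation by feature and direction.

regressive place assimilation

The segment that alternates is /ʐ/, which surfaces as [ʒ] when adjacent to /ʃ/.
The change retroflex → postalveolar matches the place of the following /ʃ/, identifying this as place assimilation.
Manner and voice are unchanged, so the assimilation is partial, not total.
The other alternating forms pattern the same way: /ʐ/ → [β] before /p/ (retroflex → bilabial, matching bilabial); /ʐ/ → [ʁ] before /q/ (retroflex → uvular, matching uvular); /ʐ/ → [z] before /d/ (retroflex → alveolar, matching alveolar) — only place changes, and always toward the following segment.
No alternation appears in [ɲʊʒɔʐʂɪɢɛ], [ɢɔʐɳɪŋu]: there the adjacent consonants already agree in place (/ʐ/ and /ʂ/ are both retroflex; /ʐ/ and /ɳ/ are both retroflex), so these forms are consistent with the same rule.
Since the segment that changes precedes the conditioning segment, the assimilation is regressive.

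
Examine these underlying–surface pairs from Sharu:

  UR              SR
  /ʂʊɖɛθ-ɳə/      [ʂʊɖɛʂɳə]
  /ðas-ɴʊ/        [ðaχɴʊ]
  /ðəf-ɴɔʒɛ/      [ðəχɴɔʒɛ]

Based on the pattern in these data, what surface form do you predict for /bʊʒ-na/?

[bʊzna]

The data show regressive place assimilation: /θ/ → [ʂ] before /ɳ/; /s/ → [χ] before /ɴ/; /f/ → [χ] before /ɴ/. In each pair only place changes, matching the following consonant, while manner and voice stay constant.
/ʒ/ is a voiced postalveolar fricative. The following trigger /n/ is alveolar, so /ʒ/ must become alveolar as well.
The voiced alveolar fricative is [z], so /ʒ/ → [z].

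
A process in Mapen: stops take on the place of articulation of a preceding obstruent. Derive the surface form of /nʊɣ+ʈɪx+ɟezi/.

[nʊɣkɪxgezi]

The rule targets /ʈ/ (voiceless retroflex stop), which sits after the trigger /ɣ/ (velar).
The voiceless velar stop is [k], so /ʈ/ → [k].
The same rule applies at the second boundary: /ɟ/ → [g] next to /x/.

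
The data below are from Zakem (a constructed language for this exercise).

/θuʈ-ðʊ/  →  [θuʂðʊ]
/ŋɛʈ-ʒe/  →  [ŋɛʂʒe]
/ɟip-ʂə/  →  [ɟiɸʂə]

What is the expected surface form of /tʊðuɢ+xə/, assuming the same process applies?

The data show regressive manner assimilation: /ʈ/ → [ʂ] before /ð/; /ʈ/ → [ʂ] before /ʒ/; /p/ → [ɸ] before /ʂ/. In each pair only manner changes, matching the following consonant, while place and voice stay constant.
The rule targets /ɢ/ (voiced uvular stop), which sits before the trigger /x/ (fricative).
A voiced uvular fricative is [ʁ], so the surface segment is [ʁ].

[tʊðuʁxə]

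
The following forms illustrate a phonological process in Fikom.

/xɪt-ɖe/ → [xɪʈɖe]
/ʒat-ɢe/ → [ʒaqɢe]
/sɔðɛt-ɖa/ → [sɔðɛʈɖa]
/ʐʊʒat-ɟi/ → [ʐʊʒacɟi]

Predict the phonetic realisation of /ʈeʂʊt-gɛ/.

[ʈeʂʊkgɛ]

The data show regressive place assimilation: /t/ → [ʈ] before /ɖ/; /t/ → [q] before /ɢ/; /t/ → [c] before /ɟ/. In each pair only place changes, matching the following consonant, while manner and voice stay constant.
The rule targets /t/ (voiceless alveolar stop), which sits before the trigger /g/ (velar).
Changing only its place to velar gives [k] — the voiceless velar stop.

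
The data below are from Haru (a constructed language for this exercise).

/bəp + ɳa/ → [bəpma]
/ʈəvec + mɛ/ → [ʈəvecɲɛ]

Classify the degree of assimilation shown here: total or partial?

Comparing underlying and surface forms, /ɳ/ → [m] is the alternation; the neighbouring /p/ is constant.
The change retroflex → bilabial matches the place of the preceding /p/, identifying this as place assimilation.
Manner and voice are unchanged, so the assimilation is partial, not total.
The same holds elsewhere in the data: /m/ → [ɲ] after /c/ (bilabial → palatal, matching palatal) — only place changes, and always toward the preceding segment.

partial assimilation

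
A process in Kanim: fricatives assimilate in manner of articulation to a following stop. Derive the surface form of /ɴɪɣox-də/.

[ɴɪɣokdə]

The rule targets /x/ (voiceless velar fricative), which sits before the trigger /d/ (stop).
A voiceless velar stop is [k], so the surface segment is [k].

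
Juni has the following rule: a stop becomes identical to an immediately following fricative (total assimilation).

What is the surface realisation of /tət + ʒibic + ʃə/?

[təʒʒibiʃʃə]

/t/ is the segment targeted by the rule; it sits immediately before /ʒ/, so it assimilates completely and surfaces as [ʒ].
At the second juncture, /c/ likewise becomes [ʃ] adjacent to /ʃ/.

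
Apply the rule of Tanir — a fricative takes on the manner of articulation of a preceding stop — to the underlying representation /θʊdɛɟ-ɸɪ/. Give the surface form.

/ɸ/ is a voiceless bilabial fricative. The preceding trigger /ɟ/ is a stop, so /ɸ/ must become a stop as well.
A voiceless bilabial stop is [p], so the surface segment is [p].

[θʊdɛɟpɪ]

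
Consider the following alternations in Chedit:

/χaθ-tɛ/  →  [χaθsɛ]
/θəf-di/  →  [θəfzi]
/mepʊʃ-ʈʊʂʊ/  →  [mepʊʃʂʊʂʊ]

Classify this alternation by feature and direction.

progressive manner assimilation

Comparing underlying and surface forms, /t/ → [s] is the alternation; the neighbouring /θ/ is constant.
The change stop → fricative matches the manner of the preceding /θ/, identifying this as manner assimilation.
Place and voice are unchanged, so the assimilation is partial, not total.
The same holds elsewhere in the data: /d/ → [z] after /f/ (stop → fricative, matching a fricative); /ʈ/ → [ʂ] after /ʃ/ (stop → fricative, matching a fricative) — only manner changes, and always toward the preceding segment.
The trigger is the preceding segment, so the direction is progressive (perseverative).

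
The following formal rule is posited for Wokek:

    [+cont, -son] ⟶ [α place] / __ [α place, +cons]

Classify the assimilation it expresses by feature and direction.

regressive place assimilation

The rule copies the place features (abbreviated [place]) from the environment onto the target, so the assimilating feature is place.
Since the environment is written after the underscore, the trigger follows the target; the direction is regressive.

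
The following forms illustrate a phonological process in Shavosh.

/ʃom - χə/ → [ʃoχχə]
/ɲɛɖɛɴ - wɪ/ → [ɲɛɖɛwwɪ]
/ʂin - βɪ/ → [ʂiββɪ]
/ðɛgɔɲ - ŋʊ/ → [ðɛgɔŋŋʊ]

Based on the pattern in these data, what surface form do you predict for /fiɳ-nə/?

The data show regressive total assimilation (/m/ → [χ] before /χ/; /ɴ/ → [w] before /w/; /n/ → [β] before /β/; /ɲ/ → [ŋ] before /ŋ/): in every case the target segment becomes identical to its following neighbour, copying more than a single feature.
/ɳ/ is the segment targeted by the rule; it sits immediately before /n/, so it assimilates completely and surfaces as [n].

[finnə]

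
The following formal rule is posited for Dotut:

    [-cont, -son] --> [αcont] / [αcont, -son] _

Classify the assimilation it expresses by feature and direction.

progressive manner assimilation

The rule copies [cont] (continuancy) from the environment onto the target stops; since [±cont] encodes the stop/fricative manner contrast, the assimilating dimension is manner.
The conditioning segment sits to the left of the focus bar, meaning the trigger precedes the segment that changes — progressive assimilation.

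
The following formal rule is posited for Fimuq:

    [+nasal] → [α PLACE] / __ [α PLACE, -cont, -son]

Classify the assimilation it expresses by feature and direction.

regressive place assimilation

The shared variable α links the value of the place features (abbreviated [PLACE]) on the target to the same value on the neighbouring segment, so place is the feature that assimilates.
The conditioning segment sits to the right of the focus bar, meaning the trigger follows the segment that changes — regressive assimilation.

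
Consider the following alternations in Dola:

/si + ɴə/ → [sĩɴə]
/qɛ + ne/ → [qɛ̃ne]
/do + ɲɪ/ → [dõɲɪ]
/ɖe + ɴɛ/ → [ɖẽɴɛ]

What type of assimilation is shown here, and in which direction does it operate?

regressive nasality assimilation (vowel nasalisation)

The vowel /i/ surfaces as nasalised [ĩ] next to the following nasal /ɴ/ — it has acquired the [+nasal] feature of its neighbour.
Likewise in the remaining data: /ɛ/ → [ɛ̃] before /n/; /o/ → [õ] before /ɲ/; /e/ → [ẽ] before /ɴ/ — each time a vowel is nasalised next to a following nasal.
Because the conditioning nasal is to the right of the vowel that changes, the process is regressive (anticipatory).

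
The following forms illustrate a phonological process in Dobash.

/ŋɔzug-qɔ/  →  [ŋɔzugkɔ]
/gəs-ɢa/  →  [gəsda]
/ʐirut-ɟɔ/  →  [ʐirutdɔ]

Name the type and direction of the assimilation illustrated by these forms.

Underlying /q/ is realised as [k] next to /g/; /g/ itself does not change.
The change uvular → velar matches the place of the preceding /g/, identifying this as place assimilation.
Manner and voice are unchanged, so the assimilation is partial, not total.
The same holds elsewhere in the data: /ɢ/ → [d] after /s/ (uvular → alveolar, matching alveolar); /ɟ/ → [d] after /t/ (palatal → alveolar, matching alveolar) — only place changes, and always toward the preceding segment.
The trigger is the preceding segment, so the direction is progressive (perseverative).

progressive place assimilation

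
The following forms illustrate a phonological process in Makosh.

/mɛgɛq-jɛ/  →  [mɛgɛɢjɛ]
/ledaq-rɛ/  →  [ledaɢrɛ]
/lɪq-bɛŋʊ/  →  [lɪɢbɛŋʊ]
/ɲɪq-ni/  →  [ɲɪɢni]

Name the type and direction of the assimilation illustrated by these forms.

Comparing underlying and surface forms, /q/ → [ɢ] is the alternation; the neighbouring /j/ is constant.
/q/ is voiceless while /j/ is voiced; the output [ɢ] is voiced, matching the trigger — so the feature that spreads is voicing.
Place and manner are unchanged, so the assimilation is partial, not total.
The same holds elsewhere in the data: /q/ → [ɢ] before /r/ (voiceless → voiced, matching voiced); /q/ → [ɢ] before /b/ (voiceless → voiced, matching voiced); /q/ → [ɢ] before /n/ (voiceless → voiced, matching voiced) — only voicing changes, and always toward the following segment.
The trigger is the following segment, so the direction is regressive (anticipatory).

regressive voicing assimilation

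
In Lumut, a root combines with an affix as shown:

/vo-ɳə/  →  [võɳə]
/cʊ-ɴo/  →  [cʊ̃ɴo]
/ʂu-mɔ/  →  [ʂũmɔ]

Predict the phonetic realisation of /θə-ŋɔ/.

[θə̃ŋɔ]

The data show regressive nasality assimilation (vowel nasalisation): /o/ → [õ] before /ɳ/; /ʊ/ → [ʊ̃] before /ɴ/; /u/ → [ũ] before /m/ — a vowel is nasalised by an immediately following nasal consonant.
The vowel /ə/ is adjacent to the following nasal /ŋ/, so it acquires [+nasal] and surfaces as [ə̃].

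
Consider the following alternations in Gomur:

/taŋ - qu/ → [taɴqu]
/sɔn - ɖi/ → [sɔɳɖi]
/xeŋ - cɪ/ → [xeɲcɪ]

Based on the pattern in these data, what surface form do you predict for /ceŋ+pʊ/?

The data show regressive place assimilation: /ŋ/ → [ɴ] before /q/; /n/ → [ɳ] before /ɖ/; /ŋ/ → [ɲ] before /c/. In each pair only place changes, matching the following consonant, while manner and voice stay constant.
/ŋ/ is a voiced velar nasal. The following trigger /p/ is bilabial, so /ŋ/ must become bilabial as well.
A voiced bilabial nasal is [m], so the surface segment is [m].

[cempʊ]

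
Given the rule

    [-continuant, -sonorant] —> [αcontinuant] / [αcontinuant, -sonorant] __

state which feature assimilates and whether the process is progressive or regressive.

The shared variable α links the value of [continuant] on the target to that of the neighbouring obstruent. [continuant] distinguishes stops from fricatives — a manner-of-articulation feature — so this is manner assimilation.
The conditioning segment sits to the left of the focus bar, meaning the trigger precedes the segment that changes — progressive assimilation.

progressive manner assimilation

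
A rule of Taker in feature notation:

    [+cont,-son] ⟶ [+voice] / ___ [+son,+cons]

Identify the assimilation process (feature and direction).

The target ([+cont,-son], fricatives) acquires [+voice] next to a sonorant consonant ([+son,+cons]) — it takes on the voicing of its neighbour, so the feature that spreads is voicing.
The conditioning segment sits to the right of the focus bar, meaning the trigger follows the segment that changes — regressive assimilation.

regressive voicing assimilation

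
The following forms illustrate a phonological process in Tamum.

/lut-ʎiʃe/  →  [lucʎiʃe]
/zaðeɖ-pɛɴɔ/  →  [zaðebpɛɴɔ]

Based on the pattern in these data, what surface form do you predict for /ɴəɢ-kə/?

The data show regressive place assimilation: /t/ → [c] before /ʎ/; /ɖ/ → [b] before /p/. In each pair only place changes, matching the following consonant, while manner and voice stay constant.
The rule targets /ɢ/ (voiced uvular stop), which sits before the trigger /k/ (velar).
The voiced velar stop is [g], so /ɢ/ → [g].

[ɴəgkə]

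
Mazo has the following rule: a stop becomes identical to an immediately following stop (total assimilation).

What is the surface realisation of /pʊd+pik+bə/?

[pʊppibbə]

/d/ is the segment targeted by the rule; it sits immediately before /p/, so it assimilates completely and surfaces as [p].
At the second juncture, /k/ likewise becomes [b] adjacent to /b/.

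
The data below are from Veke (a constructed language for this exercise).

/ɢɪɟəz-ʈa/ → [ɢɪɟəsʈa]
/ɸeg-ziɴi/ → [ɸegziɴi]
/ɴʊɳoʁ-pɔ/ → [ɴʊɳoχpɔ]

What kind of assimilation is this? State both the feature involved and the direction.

Comparing underlying and surface forms, /z/ → [s] is the alternation; the neighbouring /ʈ/ is constant.
The change voiced → voiceless matches the voicing of the following /ʈ/, identifying this as voicing assimilation.
Place and manner are unchanged, so the assimilation is partial, not total.
The other alternating form patterns the same way: /ʁ/ → [χ] before /p/ (voiced → voiceless, matching voiceless) — only voicing changes, and always toward the following segment.
Nothing changes in [ɸegziɴi]: there the adjacent consonants already agree in voicing (/g/ and /z/ are both voiced), so this form is consistent with the same rule.
The trigger is the following segment, so the direction is regressive (anticipatory).

regressive voicing assimilation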